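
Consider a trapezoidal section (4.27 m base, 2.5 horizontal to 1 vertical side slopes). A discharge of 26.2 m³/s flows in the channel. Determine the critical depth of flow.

y_c = 1.23 m

At critical depth, Q² T / (g A³) = 1, i.e. A³/T = Q²/g = 26.2²/9.81 = 69.97.
Try y = 0.899 m: A³/T = 22.95 — low.
Try y = 1.33 m: A³/T = 94.39 — high.
Try y = 1.23 m: A³/T = 70.77 — ≈ 69.97.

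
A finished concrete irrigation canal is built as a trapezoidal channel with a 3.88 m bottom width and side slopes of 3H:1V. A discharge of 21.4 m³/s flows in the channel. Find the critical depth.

y_c = 1.1 m

At critical depth, Q² T / (g A³) = 1, i.e. A³/T = Q²/g = 21.4²/9.81 = 46.68.
Trying y = 1.3 m: A³/T = 88.58 — high.
Trying y = 0.772 m: A³/T = 12.86 — low.
Trying y = 1.1 m: A³/T = 47.01 — ≈ 46.68.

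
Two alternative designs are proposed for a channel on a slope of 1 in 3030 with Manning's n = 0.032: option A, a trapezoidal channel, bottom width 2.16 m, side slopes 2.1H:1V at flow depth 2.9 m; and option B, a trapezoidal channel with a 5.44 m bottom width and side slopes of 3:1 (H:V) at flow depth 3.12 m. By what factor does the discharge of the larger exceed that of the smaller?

2.18

Channel A: With bottom width b = 2.16 m and side slope z = 2.1: A = (b + zy)y = (2.16 + 2.1×2.9)×2.9 = 23.93 m²; P = b + 2y√(1+z²) = 2.16 + 2×2.9×2.326 = 15.65 m. Hydraulic radius R = A/P = 23.93/15.65 = 1.529 m. Q_A = (1/0.032)·23.93·1.529^(2/3)·√0.00033 = 18.02 m³/s.
Channel B: With bottom width b = 5.44 m and side slope z = 3: A = (b + zy)y = (5.44 + 3×3.12)×3.12 = 46.18 m²; P = b + 2y√(1+z²) = 5.44 + 2×3.12×3.162 = 25.17 m. Hydraulic radius R = A/P = 46.18/25.17 = 1.834 m. Q_B = (1/0.032)·46.18·1.834^(2/3)·√0.00033 = 39.28 m³/s.
The larger discharge is 39.28 m³/s and the smaller is 18.02 m³/s; the ratio is 2.18.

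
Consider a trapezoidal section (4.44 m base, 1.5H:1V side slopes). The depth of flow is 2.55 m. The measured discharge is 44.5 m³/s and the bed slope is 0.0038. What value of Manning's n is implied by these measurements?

n = 0.039

With bottom width b = 4.44 m and side slope z = 1.5: A = (b + zy)y = (4.44 + 1.5×2.55)×2.55 = 21.08 m²; P = b + 2y√(1+z²) = 4.44 + 2×2.55×1.803 = 13.63 m.
Hydraulic radius R = A/P = 21.08/13.63 = 1.546 m.
Rearranging Manning's equation: n = (1/Q) A R^(2/3) S^(1/2) = (1/44.5) × 21.08 × 1.546^(2/3) × √0.0038 = 0.039.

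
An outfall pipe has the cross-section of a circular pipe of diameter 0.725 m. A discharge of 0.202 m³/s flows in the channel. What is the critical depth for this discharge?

At critical depth, Q² T / (g A³) = 1, i.e. A³/T = Q²/g = 0.202²/9.81 = 0.004159.
Trying y = 0.343 m: A³/T = 0.00982 — too large.
Trying y = 0.223 m: A³/T = 0.001874 — too small.
Trying y = 0.274 m: A³/T = 0.00415 — ≈ 0.004159.

y_c = 0.274 m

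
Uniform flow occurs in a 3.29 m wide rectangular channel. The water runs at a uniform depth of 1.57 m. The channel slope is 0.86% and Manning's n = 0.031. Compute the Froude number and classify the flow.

Flow area A = b·y = 3.29 × 1.57 = 5.165 m². Wetted perimeter P = b + 2y = 3.29 + 2×1.57 = 6.43 m.
Hydraulic radius R = A/P = 5.165/6.43 = 0.8033 m.
V = (1/n) R^(2/3) √S = (1/0.031) × 0.8033^(2/3) × √0.0086 = 2.585 m/s. Hydraulic depth D_h = A/T = 5.165/3.29 = 1.57 m.
Froude number Fr = V/√(g·D_h) = 2.585/√(9.81×1.57) = 0.659, which is less than 1, so the flow is subcritical.

subcritical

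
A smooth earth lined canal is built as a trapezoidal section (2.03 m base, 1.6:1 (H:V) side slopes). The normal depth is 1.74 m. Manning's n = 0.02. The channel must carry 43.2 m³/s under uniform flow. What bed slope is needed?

S = 0.011

With bottom width b = 2.03 m and side slope z = 1.6: A = (b + zy)y = (2.03 + 1.6×1.74)×1.74 = 8.376 m²; P = b + 2y√(1+z²) = 2.03 + 2×1.74×1.887 = 8.596 m.
Hydraulic radius R = A/P = 8.376/8.596 = 0.9744 m.
From Manning's equation, S = [nQ / (1 A R^(2/3))]² = [0.02 × 43.2 / (1 × 8.376 × 0.9744^(2/3))]² = 0.011.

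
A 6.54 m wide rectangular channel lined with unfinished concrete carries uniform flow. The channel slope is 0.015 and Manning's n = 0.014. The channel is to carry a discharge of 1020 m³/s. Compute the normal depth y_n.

Manning's equation rearranged: A R^(2/3) = nQ / (1·√S) = 0.014 × 1020 / (√0.015) = 116.6.
At y = 7.89 m: A R^(2/3) = 90.22 — low.
At y = 9.8 m: A R^(2/3) = 116.5 — ≈ 116.6.

y_n = 9.8 m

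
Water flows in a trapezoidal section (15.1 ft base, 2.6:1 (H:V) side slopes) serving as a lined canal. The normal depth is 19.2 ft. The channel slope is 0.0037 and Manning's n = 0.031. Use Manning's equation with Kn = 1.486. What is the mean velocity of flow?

V = 13.7 ft/s

With bottom width b = 15.1 ft and side slope z = 2.6: A = (b + zy)y = (15.1 + 2.6×19.2)×19.2 = 1248 ft²; P = b + 2y√(1+z²) = 15.1 + 2×19.2×2.786 = 122.1 ft.
Hydraulic radius R = A/P = 1248/122.1 = 10.23 ft.
From Manning's equation, V = (1.486/n) R^(2/3) S^(1/2) = (1.486/0.031) × 10.23^(2/3) × 0.0037^(1/2) = 13.7 ft/s.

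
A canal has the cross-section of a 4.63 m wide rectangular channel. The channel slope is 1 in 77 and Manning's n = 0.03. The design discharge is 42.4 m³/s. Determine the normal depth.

y_n = 2.22 m

Manning's equation rearranged: A R^(2/3) = nQ / (1·√S) = 0.03 × 42.4 / (√0.01299) = 11.16.
Trying y = 2.49 m: A R^(2/3) = 13.02 — too large.
Trying y = 1.73 m: A R^(2/3) = 7.957 — too small.
Trying y = 2.22 m: A R^(2/3) = 11.17 — close enough.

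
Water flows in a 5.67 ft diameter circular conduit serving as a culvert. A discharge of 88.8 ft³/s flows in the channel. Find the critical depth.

At critical depth, Q² T / (g A³) = 1, i.e. A³/T = Q²/g = 88.8²/32.2 = 244.9.
Trying y = 2.81 ft: A³/T = 343.1 — too large.
Trying y = 2.26 ft: A³/T = 149 — too small.
Trying y = 2.57 ft: A³/T = 243.9 — matches.

y_c = 2.57 ft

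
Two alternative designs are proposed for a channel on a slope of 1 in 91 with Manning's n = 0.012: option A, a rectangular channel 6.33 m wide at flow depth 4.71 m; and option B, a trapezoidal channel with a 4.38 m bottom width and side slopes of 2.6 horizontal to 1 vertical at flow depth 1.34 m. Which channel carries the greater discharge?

channel A

Channel A: Flow area A = b·y = 6.33 × 4.71 = 29.81 m². Wetted perimeter P = b + 2y = 6.33 + 2×4.71 = 15.75 m. Hydraulic radius R = A/P = 29.81/15.75 = 1.893 m. Q_A = (1/0.012)·29.81·1.893^(2/3)·√0.01099 = 398.6 m³/s.
Channel B: With bottom width b = 4.38 m and side slope z = 2.6: A = (b + zy)y = (4.38 + 2.6×1.34)×1.34 = 10.54 m²; P = b + 2y√(1+z²) = 4.38 + 2×1.34×2.786 = 11.85 m. Hydraulic radius R = A/P = 10.54/11.85 = 0.8896 m. Q_B = (1/0.012)·10.54·0.8896^(2/3)·√0.01099 = 85.15 m³/s.
Q_A = 398.6 m³/s vs Q_B = 85.15 m³/s, so channel A carries more.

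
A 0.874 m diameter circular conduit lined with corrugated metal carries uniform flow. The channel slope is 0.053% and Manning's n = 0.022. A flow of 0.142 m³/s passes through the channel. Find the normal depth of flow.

Manning's equation rearranged: A R^(2/3) = nQ / (1·√S) = 0.022 × 0.142 / (√0.00053) = 0.1357.
Try y = 0.359 m: A R^(2/3) = 0.07698 — too small.
Try y = 0.5 m: A R^(2/3) = 0.1358 — ≈ 0.1357.

y_n = 0.5 m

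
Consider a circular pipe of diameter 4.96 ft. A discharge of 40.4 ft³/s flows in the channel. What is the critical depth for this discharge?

At critical depth, Q² T / (g A³) = 1, i.e. A³/T = Q²/g = 40.4²/32.2 = 50.69.
Try y = 1.59 ft: A³/T = 32.95 — low.
Try y = 1.96 ft: A³/T = 73.83 — high.
Try y = 1.78 ft: A³/T = 50.96 — matches.

y_c = 1.78 ft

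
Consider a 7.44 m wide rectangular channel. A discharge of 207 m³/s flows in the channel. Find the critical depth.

For a rectangular channel, critical depth y_c = (q²/g)^(1/3) where q = Q/b = 207/7.44 = 27.82 m²/s.
So y_c = (27.82²/9.81)^(1/3) = 4.29 m.

y_c = 4.29 m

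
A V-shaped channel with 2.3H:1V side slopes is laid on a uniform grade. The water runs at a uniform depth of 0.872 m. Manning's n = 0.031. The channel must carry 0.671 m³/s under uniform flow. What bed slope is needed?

S = 0.00048

For a triangular section with side slope z = 2.3: A = zy² = 2.3×0.872² = 1.749 m²; P = 2y√(1+z²) = 2×0.872×2.508 = 4.374 m.
Hydraulic radius R = A/P = 1.749/4.374 = 0.3998 m.
From Manning's equation, S = [nQ / (1 A R^(2/3))]² = [0.031 × 0.671 / (1 × 1.749 × 0.3998^(2/3))]² = 0.00048.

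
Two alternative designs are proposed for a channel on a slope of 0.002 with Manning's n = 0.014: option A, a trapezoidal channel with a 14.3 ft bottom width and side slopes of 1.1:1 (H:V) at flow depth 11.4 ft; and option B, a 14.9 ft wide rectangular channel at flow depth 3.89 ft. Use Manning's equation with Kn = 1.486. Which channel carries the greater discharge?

Channel A: With bottom width b = 14.3 ft and side slope z = 1.1: A = (b + zy)y = (14.3 + 1.1×11.4)×11.4 = 306 ft²; P = b + 2y√(1+z²) = 14.3 + 2×11.4×1.487 = 48.19 ft. Hydraulic radius R = A/P = 306/48.19 = 6.349 ft. Q_A = (1.486/0.014)·306·6.349^(2/3)·√0.002 = 4980 ft³/s.
Channel B: Flow area A = b·y = 14.9 × 3.89 = 57.96 ft². Wetted perimeter P = b + 2y = 14.9 + 2×3.89 = 22.68 ft. Hydraulic radius R = A/P = 57.96/22.68 = 2.556 ft. Q_B = (1.486/0.014)·57.96·2.556^(2/3)·√0.002 = 514.3 ft³/s.
Q_A = 4980 ft³/s vs Q_B = 514.3 ft³/s, so channel A carries more.

channel A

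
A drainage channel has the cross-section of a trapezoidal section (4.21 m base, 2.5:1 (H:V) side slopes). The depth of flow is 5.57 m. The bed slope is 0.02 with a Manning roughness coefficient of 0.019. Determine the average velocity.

V = 15.3 m/s

With bottom width b = 4.21 m and side slope z = 2.5: A = (b + zy)y = (4.21 + 2.5×5.57)×5.57 = 101 m²; P = b + 2y√(1+z²) = 4.21 + 2×5.57×2.693 = 34.21 m.
Hydraulic radius R = A/P = 101/34.21 = 2.953 m.
From Manning's equation, V = (1/n) R^(2/3) S^(1/2) = (1/0.019) × 2.953^(2/3) × 0.02^(1/2) = 15.3 m/s.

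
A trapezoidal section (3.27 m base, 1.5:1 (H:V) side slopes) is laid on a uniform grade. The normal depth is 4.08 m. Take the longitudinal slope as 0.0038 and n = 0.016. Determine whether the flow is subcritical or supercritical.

With bottom width b = 3.27 m and side slope z = 1.5: A = (b + zy)y = (3.27 + 1.5×4.08)×4.08 = 38.31 m²; P = b + 2y√(1+z²) = 3.27 + 2×4.08×1.803 = 17.98 m.
Hydraulic radius R = A/P = 38.31/17.98 = 2.131 m.
V = (1/n) R^(2/3) √S = (1/0.016) × 2.131^(2/3) × √0.0038 = 6.379 m/s. Hydraulic depth D_h = A/T = 38.31/15.51 = 2.47 m.
Froude number Fr = V/√(g·D_h) = 6.379/√(9.81×2.47) = 1.3, which is greater than 1, so the flow is supercritical.

supercritical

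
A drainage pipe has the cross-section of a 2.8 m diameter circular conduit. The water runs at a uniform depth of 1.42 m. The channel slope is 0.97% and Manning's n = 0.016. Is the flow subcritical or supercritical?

For a circular section of diameter D = 2.8 m at depth y = 1.42 m, the central angle is θ = 2 arccos(1 − 2y/D) = 3.17 rad. Then A = (D²/8)(θ − sin θ) = 3.135 m² and P = Dθ/2 = 4.438 m.
Hydraulic radius R = A/P = 3.135/4.438 = 0.7063 m.
V = (1/n) R^(2/3) √S = (1/0.016) × 0.7063^(2/3) × √0.0097 = 4.882 m/s. Hydraulic depth D_h = A/T = 3.135/2.8 = 1.12 m.
Froude number Fr = V/√(g·D_h) = 4.882/√(9.81×1.12) = 1.47, which is greater than 1, so the flow is supercritical.

supercritical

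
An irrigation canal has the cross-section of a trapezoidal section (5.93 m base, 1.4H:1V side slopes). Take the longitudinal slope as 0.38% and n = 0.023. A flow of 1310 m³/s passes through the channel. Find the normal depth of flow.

y_n = 9.28 m

Manning's equation rearranged: A R^(2/3) = nQ / (1·√S) = 0.023 × 1310 / (√0.0038) = 488.8.
Try y = 6.6 m: A R^(2/3) = 230.6 — short.
Try y = 10.2 m: A R^(2/3) = 604.7 — over.
Try y = 9.28 m: A R^(2/3) = 488.3 — ≈ 488.8.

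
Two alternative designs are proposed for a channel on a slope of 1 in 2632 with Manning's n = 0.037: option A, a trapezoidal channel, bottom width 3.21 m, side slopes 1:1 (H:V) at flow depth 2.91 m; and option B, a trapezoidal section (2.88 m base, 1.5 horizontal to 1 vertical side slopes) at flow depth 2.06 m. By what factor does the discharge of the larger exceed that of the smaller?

1.73

Channel A: With bottom width b = 3.21 m and side slope z = 1: A = (b + zy)y = (3.21 + 1×2.91)×2.91 = 17.81 m²; P = b + 2y√(1+z²) = 3.21 + 2×2.91×1.414 = 11.44 m. Hydraulic radius R = A/P = 17.81/11.44 = 1.557 m. Q_A = (1/0.037)·17.81·1.557^(2/3)·√0.0003799 = 12.6 m³/s.
Channel B: With bottom width b = 2.88 m and side slope z = 1.5: A = (b + zy)y = (2.88 + 1.5×2.06)×2.06 = 12.3 m²; P = b + 2y√(1+z²) = 2.88 + 2×2.06×1.803 = 10.31 m. Hydraulic radius R = A/P = 12.3/10.31 = 1.193 m. Q_B = (1/0.037)·12.3·1.193^(2/3)·√0.0003799 = 7.288 m³/s.
The larger discharge is 12.6 m³/s and the smaller is 7.288 m³/s; the ratio is 1.73.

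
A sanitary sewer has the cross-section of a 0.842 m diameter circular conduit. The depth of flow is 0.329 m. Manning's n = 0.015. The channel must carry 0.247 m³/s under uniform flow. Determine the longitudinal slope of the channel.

For a circular section of diameter D = 0.842 m at depth y = 0.329 m, the central angle is θ = 2 arccos(1 − 2y/D) = 2.701 rad. Then A = (D²/8)(θ − sin θ) = 0.2016 m² and P = Dθ/2 = 1.137 m.
Hydraulic radius R = A/P = 0.2016/1.137 = 0.1773 m.
From Manning's equation, S = [nQ / (1 A R^(2/3))]² = [0.015 × 0.247 / (1 × 0.2016 × 0.1773^(2/3))]² = 0.00339.

S = 0.00339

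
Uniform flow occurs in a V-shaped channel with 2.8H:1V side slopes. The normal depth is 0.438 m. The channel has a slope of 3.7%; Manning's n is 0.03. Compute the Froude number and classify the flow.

supercritical

For a triangular section with side slope z = 2.8: A = zy² = 2.8×0.438² = 0.5372 m²; P = 2y√(1+z²) = 2×0.438×2.973 = 2.605 m.
Hydraulic radius R = A/P = 0.5372/2.605 = 0.2062 m.
V = (1/n) R^(2/3) √S = (1/0.03) × 0.2062^(2/3) × √0.037 = 2.238 m/s. Hydraulic depth D_h = A/T = 0.5372/2.453 = 0.219 m.
Froude number Fr = V/√(g·D_h) = 2.238/√(9.81×0.219) = 1.53, which is greater than 1, so the flow is supercritical.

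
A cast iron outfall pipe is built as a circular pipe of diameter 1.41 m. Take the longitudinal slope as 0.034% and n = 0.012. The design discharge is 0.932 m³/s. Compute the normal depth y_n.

y_n = 0.935 m

Manning's equation rearranged: A R^(2/3) = nQ / (1·√S) = 0.012 × 0.932 / (√0.00034) = 0.6065.
At y = 1.02 m: A R^(2/3) = 0.6803 — too large.
At y = 0.836 m: A R^(2/3) = 0.514 — too small.
At y = 0.935 m: A R^(2/3) = 0.6063 — ≈ 0.6065.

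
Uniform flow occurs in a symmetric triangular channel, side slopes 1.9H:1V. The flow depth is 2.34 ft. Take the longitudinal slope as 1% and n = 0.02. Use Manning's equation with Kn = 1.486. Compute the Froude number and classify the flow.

supercritical

For a triangular section with side slope z = 1.9: A = zy² = 1.9×2.34² = 10.4 ft²; P = 2y√(1+z²) = 2×2.34×2.147 = 10.05 ft.
Hydraulic radius R = A/P = 10.4/10.05 = 1.035 ft.
V = (1.486/n) R^(2/3) √S = (1.486/0.02) × 1.035^(2/3) × √0.01 = 7.604 ft/s. Hydraulic depth D_h = A/T = 10.4/8.892 = 1.17 ft.
Froude number Fr = V/√(g·D_h) = 7.604/√(32.2×1.17) = 1.24, which is greater than 1, so the flow is supercritical.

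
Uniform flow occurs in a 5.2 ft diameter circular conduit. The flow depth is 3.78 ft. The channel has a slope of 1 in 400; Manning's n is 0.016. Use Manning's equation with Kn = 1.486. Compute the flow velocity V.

V = 6.24 ft/s

For a circular section of diameter D = 5.2 ft at depth y = 3.78 ft, the central angle is θ = 2 arccos(1 − 2y/D) = 4.084 rad. Then A = (D²/8)(θ − sin θ) = 16.54 ft² and P = Dθ/2 = 10.62 ft.
Hydraulic radius R = A/P = 16.54/10.62 = 1.557 ft.
From Manning's equation, V = (1.486/n) R^(2/3) S^(1/2) = (1.486/0.016) × 1.557^(2/3) × 0.0025^(1/2) = 6.24 ft/s.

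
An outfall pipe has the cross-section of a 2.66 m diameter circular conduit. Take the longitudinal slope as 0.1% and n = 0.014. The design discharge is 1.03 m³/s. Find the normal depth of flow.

y_n = 0.589 m

Manning's equation rearranged: A R^(2/3) = nQ / (1·√S) = 0.014 × 1.03 / (√0.001) = 0.456.
Trying y = 0.741 m: A R^(2/3) = 0.7177 — high.
Trying y = 0.418 m: A R^(2/3) = 0.2265 — low.
Trying y = 0.589 m: A R^(2/3) = 0.4552 — matches.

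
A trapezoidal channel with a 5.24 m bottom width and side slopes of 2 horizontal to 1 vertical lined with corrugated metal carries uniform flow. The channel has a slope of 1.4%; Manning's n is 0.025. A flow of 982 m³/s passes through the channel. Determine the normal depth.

y_n = 5.78 m

Manning's equation rearranged: A R^(2/3) = nQ / (1·√S) = 0.025 × 982 / (√0.014) = 207.5.
At y = 4.33 m: A R^(2/3) = 109.3 — too small.
At y = 5.78 m: A R^(2/3) = 207.5 — matches.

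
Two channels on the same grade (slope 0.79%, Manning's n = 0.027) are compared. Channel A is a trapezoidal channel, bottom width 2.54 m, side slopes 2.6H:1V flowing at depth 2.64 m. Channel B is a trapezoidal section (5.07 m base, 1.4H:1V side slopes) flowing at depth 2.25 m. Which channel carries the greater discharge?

Channel A: With bottom width b = 2.54 m and side slope z = 2.6: A = (b + zy)y = (2.54 + 2.6×2.64)×2.64 = 24.83 m²; P = b + 2y√(1+z²) = 2.54 + 2×2.64×2.786 = 17.25 m. Hydraulic radius R = A/P = 24.83/17.25 = 1.439 m. Q_A = (1/0.027)·24.83·1.439^(2/3)·√0.0079 = 104.2 m³/s.
Channel B: With bottom width b = 5.07 m and side slope z = 1.4: A = (b + zy)y = (5.07 + 1.4×2.25)×2.25 = 18.5 m²; P = b + 2y√(1+z²) = 5.07 + 2×2.25×1.72 = 12.81 m. Hydraulic radius R = A/P = 18.5/12.81 = 1.444 m. Q_B = (1/0.027)·18.5·1.444^(2/3)·√0.0079 = 77.77 m³/s.
Q_A = 104.2 m³/s vs Q_B = 77.77 m³/s, so channel A carries more.

channel A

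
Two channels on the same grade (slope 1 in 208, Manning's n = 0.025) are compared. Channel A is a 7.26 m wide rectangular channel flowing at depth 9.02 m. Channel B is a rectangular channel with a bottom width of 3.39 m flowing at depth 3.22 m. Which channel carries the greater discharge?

Channel A: Flow area A = b·y = 7.26 × 9.02 = 65.49 m². Wetted perimeter P = b + 2y = 7.26 + 2×9.02 = 25.3 m. Hydraulic radius R = A/P = 65.49/25.3 = 2.588 m. Q_A = (1/0.025)·65.49·2.588^(2/3)·√0.004808 = 342.4 m³/s.
Channel B: Flow area A = b·y = 3.39 × 3.22 = 10.92 m². Wetted perimeter P = b + 2y = 3.39 + 2×3.22 = 9.83 m. Hydraulic radius R = A/P = 10.92/9.83 = 1.11 m. Q_B = (1/0.025)·10.92·1.11^(2/3)·√0.004808 = 32.47 m³/s.
Q_A = 342.4 m³/s vs Q_B = 32.47 m³/s, so channel A carries more.

channel A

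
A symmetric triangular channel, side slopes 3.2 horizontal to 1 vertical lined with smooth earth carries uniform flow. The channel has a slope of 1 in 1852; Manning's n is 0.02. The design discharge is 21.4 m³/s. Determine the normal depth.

Manning's equation rearranged: A R^(2/3) = nQ / (1·√S) = 0.02 × 21.4 / (√0.00054) = 18.42.
Trying y = 2.95 m: A R^(2/3) = 34.98 — over.
Trying y = 2.32 m: A R^(2/3) = 18.43 — matches.

y_n = 2.32 m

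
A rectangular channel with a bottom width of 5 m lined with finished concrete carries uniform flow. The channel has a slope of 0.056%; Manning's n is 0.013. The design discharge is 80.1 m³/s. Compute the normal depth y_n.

y_n = 6.02 m

Manning's equation rearranged: A R^(2/3) = nQ / (1·√S) = 0.013 × 80.1 / (√0.00056) = 44.
At y = 6.83 m: A R^(2/3) = 51.09 — high.
At y = 6.02 m: A R^(2/3) = 43.98 — matches.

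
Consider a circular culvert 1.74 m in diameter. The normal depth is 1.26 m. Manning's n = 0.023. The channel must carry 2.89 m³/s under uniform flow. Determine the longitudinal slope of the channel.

For a circular section of diameter D = 1.74 m at depth y = 1.26 m, the central angle is θ = 2 arccos(1 − 2y/D) = 4.071 rad. Then A = (D²/8)(θ − sin θ) = 1.844 m² and P = Dθ/2 = 3.542 m.
Hydraulic radius R = A/P = 1.844/3.542 = 0.5206 m.
From Manning's equation, S = [nQ / (1 A R^(2/3))]² = [0.023 × 2.89 / (1 × 1.844 × 0.5206^(2/3))]² = 0.0031.

S = 0.0031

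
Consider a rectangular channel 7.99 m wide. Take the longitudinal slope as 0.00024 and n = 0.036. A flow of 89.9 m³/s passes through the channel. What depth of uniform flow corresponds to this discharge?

Manning's equation rearranged: A R^(2/3) = nQ / (1·√S) = 0.036 × 89.9 / (√0.00024) = 208.9.
Trying y = 8.96 m: A R^(2/3) = 141 — too small.
Trying y = 14.2 m: A R^(2/3) = 242.1 — too large.
Trying y = 12.5 m: A R^(2/3) = 209 — ≈ 208.9.

y_n = 12.5 m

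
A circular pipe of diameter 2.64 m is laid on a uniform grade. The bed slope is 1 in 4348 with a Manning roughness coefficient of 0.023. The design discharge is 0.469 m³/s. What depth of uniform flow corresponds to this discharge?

y_n = 0.74 m

Manning's equation rearranged: A R^(2/3) = nQ / (1·√S) = 0.023 × 0.469 / (√0.00023) = 0.7113.
Trying y = 0.811 m: A R^(2/3) = 0.8507 — high.
Trying y = 0.515 m: A R^(2/3) = 0.3455 — low.
Trying y = 0.74 m: A R^(2/3) = 0.712 — close enough.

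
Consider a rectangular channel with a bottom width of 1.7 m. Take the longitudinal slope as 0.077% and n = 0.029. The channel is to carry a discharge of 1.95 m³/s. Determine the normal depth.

y_n = 1.74 m

Manning's equation rearranged: A R^(2/3) = nQ / (1·√S) = 0.029 × 1.95 / (√0.00077) = 2.038.
Try y = 1.98 m: A R^(2/3) = 2.38 — too large.
Try y = 1.29 m: A R^(2/3) = 1.404 — too small.
Try y = 1.74 m: A R^(2/3) = 2.036 — matches.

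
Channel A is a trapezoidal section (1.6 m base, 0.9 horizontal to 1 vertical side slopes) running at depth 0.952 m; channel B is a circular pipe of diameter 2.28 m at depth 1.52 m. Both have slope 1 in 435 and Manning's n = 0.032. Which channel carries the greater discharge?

channel B

Channel A: With bottom width b = 1.6 m and side slope z = 0.9: A = (b + zy)y = (1.6 + 0.9×0.952)×0.952 = 2.339 m²; P = b + 2y√(1+z²) = 1.6 + 2×0.952×1.345 = 4.162 m. Hydraulic radius R = A/P = 2.339/4.162 = 0.562 m. Q_A = (1/0.032)·2.339·0.562^(2/3)·√0.002299 = 2.387 m³/s.
Channel B: For a circular section of diameter D = 2.28 m at depth y = 1.52 m, the central angle is θ = 2 arccos(1 − 2y/D) = 3.821 rad. Then A = (D²/8)(θ − sin θ) = 2.891 m² and P = Dθ/2 = 4.356 m. Hydraulic radius R = A/P = 2.891/4.356 = 0.6638 m. Q_B = (1/0.032)·2.891·0.6638^(2/3)·√0.002299 = 3.297 m³/s.
Q_A = 2.387 m³/s vs Q_B = 3.297 m³/s, so channel B carries more.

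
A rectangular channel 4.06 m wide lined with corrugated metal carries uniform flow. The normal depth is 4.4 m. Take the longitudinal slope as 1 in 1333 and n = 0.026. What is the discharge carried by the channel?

Flow area A = b·y = 4.06 × 4.4 = 17.86 m². Wetted perimeter P = b + 2y = 4.06 + 2×4.4 = 12.86 m.
Hydraulic radius R = A/P = 17.86/12.86 = 1.389 m.
Manning's equation: Q = (1/n) A R^(2/3) S^(1/2) = (1/0.026) × 17.86 × 1.389^(2/3) × 0.0007502^(1/2) = 23.4 m³/s.

Q = 23.4 m³/s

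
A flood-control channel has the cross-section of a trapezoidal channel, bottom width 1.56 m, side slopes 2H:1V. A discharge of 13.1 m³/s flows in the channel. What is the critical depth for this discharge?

y_c = 1.21 m

At critical depth, Q² T / (g A³) = 1, i.e. A³/T = Q²/g = 13.1²/9.81 = 17.49.
Trying y = 0.906 m: A³/T = 5.5 — low.
Trying y = 1.4 m: A³/T = 31.76 — high.
Trying y = 1.21 m: A³/T = 17.45 — matches.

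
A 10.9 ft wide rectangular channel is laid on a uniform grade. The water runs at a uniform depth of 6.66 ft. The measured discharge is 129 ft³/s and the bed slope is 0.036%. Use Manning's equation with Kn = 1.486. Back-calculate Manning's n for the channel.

Flow area A = b·y = 10.9 × 6.66 = 72.59 ft². Wetted perimeter P = b + 2y = 10.9 + 2×6.66 = 24.22 ft.
Hydraulic radius R = A/P = 72.59/24.22 = 2.997 ft.
Rearranging Manning's equation: n = (1.486/Q) A R^(2/3) S^(1/2) = (1.486/129) × 72.59 × 2.997^(2/3) × √0.00036 = 0.033.

n = 0.033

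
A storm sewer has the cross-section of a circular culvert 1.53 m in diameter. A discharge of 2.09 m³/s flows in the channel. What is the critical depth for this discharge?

y_c = 0.739 m

At critical depth, Q² T / (g A³) = 1, i.e. A³/T = Q²/g = 2.09²/9.81 = 0.4453.
Try y = 0.94 m: A³/T = 1.116 — high.
Try y = 0.739 m: A³/T = 0.4449 — matches.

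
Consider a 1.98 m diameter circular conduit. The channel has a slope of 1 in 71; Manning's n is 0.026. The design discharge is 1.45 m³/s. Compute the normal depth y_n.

y_n = 0.544 m

Manning's equation rearranged: A R^(2/3) = nQ / (1·√S) = 0.026 × 1.45 / (√0.01408) = 0.3177.
At y = 0.646 m: A R^(2/3) = 0.4434 — over.
At y = 0.471 m: A R^(2/3) = 0.2391 — short.
At y = 0.544 m: A R^(2/3) = 0.3179 — matches.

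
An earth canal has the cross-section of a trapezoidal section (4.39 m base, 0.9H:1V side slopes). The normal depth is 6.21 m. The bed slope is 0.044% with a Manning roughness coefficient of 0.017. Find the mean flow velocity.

V = 2.53 m/s

With bottom width b = 4.39 m and side slope z = 0.9: A = (b + zy)y = (4.39 + 0.9×6.21)×6.21 = 61.97 m²; P = b + 2y√(1+z²) = 4.39 + 2×6.21×1.345 = 21.1 m.
Hydraulic radius R = A/P = 61.97/21.1 = 2.937 m.
From Manning's equation, V = (1/n) R^(2/3) S^(1/2) = (1/0.017) × 2.937^(2/3) × 0.00044^(1/2) = 2.53 m/s.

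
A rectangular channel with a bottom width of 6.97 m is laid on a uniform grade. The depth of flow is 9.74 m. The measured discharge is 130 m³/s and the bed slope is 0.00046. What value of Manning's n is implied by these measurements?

Flow area A = b·y = 6.97 × 9.74 = 67.89 m². Wetted perimeter P = b + 2y = 6.97 + 2×9.74 = 26.45 m.
Hydraulic radius R = A/P = 67.89/26.45 = 2.567 m.
Rearranging Manning's equation: n = (1/Q) A R^(2/3) S^(1/2) = (1/130) × 67.89 × 2.567^(2/3) × √0.00046 = 0.021.

n = 0.021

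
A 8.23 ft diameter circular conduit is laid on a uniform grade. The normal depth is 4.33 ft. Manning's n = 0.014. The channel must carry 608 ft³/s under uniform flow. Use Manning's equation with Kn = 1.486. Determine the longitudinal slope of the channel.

For a circular section of diameter D = 8.23 ft at depth y = 4.33 ft, the central angle is θ = 2 arccos(1 − 2y/D) = 3.246 rad. Then A = (D²/8)(θ − sin θ) = 28.37 ft² and P = Dθ/2 = 13.36 ft.
Hydraulic radius R = A/P = 28.37/13.36 = 2.124 ft.
From Manning's equation, S = [nQ / (1.486 A R^(2/3))]² = [0.014 × 608 / (1.486 × 28.37 × 2.124^(2/3))]² = 0.0149.

S = 0.0149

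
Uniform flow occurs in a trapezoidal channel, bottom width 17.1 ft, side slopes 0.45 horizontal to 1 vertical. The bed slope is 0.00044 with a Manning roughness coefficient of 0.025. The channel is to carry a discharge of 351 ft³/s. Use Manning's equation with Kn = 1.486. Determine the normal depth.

y_n = 5.82 ft

Manning's equation rearranged: A R^(2/3) = nQ / (1.486·√S) = 0.025 × 351 / (1.486 × √0.00044) = 281.5.
Try y = 4.07 ft: A R^(2/3) = 158.9 — short.
Try y = 6.95 ft: A R^(2/3) = 374.4 — over.
Try y = 5.82 ft: A R^(2/3) = 281.6 — matches.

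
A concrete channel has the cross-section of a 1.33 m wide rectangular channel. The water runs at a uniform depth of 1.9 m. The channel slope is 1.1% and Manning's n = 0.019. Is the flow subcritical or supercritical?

Flow area A = b·y = 1.33 × 1.9 = 2.527 m². Wetted perimeter P = b + 2y = 1.33 + 2×1.9 = 5.13 m.
Hydraulic radius R = A/P = 2.527/5.13 = 0.4926 m.
V = (1/n) R^(2/3) √S = (1/0.019) × 0.4926^(2/3) × √0.011 = 3.443 m/s. Hydraulic depth D_h = A/T = 2.527/1.33 = 1.9 m.
Froude number Fr = V/√(g·D_h) = 3.443/√(9.81×1.9) = 0.797, which is less than 1, so the flow is subcritical.

subcritical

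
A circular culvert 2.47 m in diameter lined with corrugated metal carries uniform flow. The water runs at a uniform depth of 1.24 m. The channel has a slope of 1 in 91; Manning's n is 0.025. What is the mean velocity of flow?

For a circular section of diameter D = 2.47 m at depth y = 1.24 m, the central angle is θ = 2 arccos(1 − 2y/D) = 3.15 rad. Then A = (D²/8)(θ − sin θ) = 2.408 m² and P = Dθ/2 = 3.89 m.
Hydraulic radius R = A/P = 2.408/3.89 = 0.6191 m.
From Manning's equation, V = (1/n) R^(2/3) S^(1/2) = (1/0.025) × 0.6191^(2/3) × 0.01099^(1/2) = 3.05 m/s.

V = 3.05 m/s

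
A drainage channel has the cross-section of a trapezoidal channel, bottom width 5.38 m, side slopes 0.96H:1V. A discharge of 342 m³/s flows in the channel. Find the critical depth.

y_c = 5.42 m

At critical depth, Q² T / (g A³) = 1, i.e. A³/T = Q²/g = 342²/9.81 = 11920.
At y = 4.53 m: A³/T = 6081 — short.
At y = 5.42 m: A³/T = 11960 — ≈ 11920.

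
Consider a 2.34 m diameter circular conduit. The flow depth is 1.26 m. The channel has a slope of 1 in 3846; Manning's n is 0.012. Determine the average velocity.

For a circular section of diameter D = 2.34 m at depth y = 1.26 m, the central angle is θ = 2 arccos(1 − 2y/D) = 3.296 rad. Then A = (D²/8)(θ − sin θ) = 2.361 m² and P = Dθ/2 = 3.856 m.
Hydraulic radius R = A/P = 2.361/3.856 = 0.6122 m.
From Manning's equation, V = (1/n) R^(2/3) S^(1/2) = (1/0.012) × 0.6122^(2/3) × 0.00026^(1/2) = 0.969 m/s.

V = 0.969 m/s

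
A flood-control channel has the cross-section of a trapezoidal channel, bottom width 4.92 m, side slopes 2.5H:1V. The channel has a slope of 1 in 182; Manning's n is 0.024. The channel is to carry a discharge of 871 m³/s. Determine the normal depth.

y_n = 6.21 m

Manning's equation rearranged: A R^(2/3) = nQ / (1·√S) = 0.024 × 871 / (√0.005495) = 282.
At y = 4.32 m: A R^(2/3) = 122.1 — short.
At y = 7.35 m: A R^(2/3) = 420.4 — over.
At y = 6.21 m: A R^(2/3) = 282 — close enough.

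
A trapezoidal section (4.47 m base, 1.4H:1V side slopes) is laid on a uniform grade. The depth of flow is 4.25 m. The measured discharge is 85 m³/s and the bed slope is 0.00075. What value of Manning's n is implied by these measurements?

With bottom width b = 4.47 m and side slope z = 1.4: A = (b + zy)y = (4.47 + 1.4×4.25)×4.25 = 44.28 m²; P = b + 2y√(1+z²) = 4.47 + 2×4.25×1.72 = 19.09 m.
Hydraulic radius R = A/P = 44.28/19.09 = 2.319 m.
Rearranging Manning's equation: n = (1/Q) A R^(2/3) S^(1/2) = (1/85) × 44.28 × 2.319^(2/3) × √0.00075 = 0.025.

n = 0.025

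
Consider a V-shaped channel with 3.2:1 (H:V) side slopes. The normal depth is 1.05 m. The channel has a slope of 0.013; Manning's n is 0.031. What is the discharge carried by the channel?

Q = 8.19 m³/s

For a triangular section with side slope z = 3.2: A = zy² = 3.2×1.05² = 3.528 m²; P = 2y√(1+z²) = 2×1.05×3.353 = 7.04 m.
Hydraulic radius R = A/P = 3.528/7.04 = 0.5011 m.
Manning's equation: Q = (1/n) A R^(2/3) S^(1/2) = (1/0.031) × 3.528 × 0.5011^(2/3) × 0.013^(1/2) = 8.19 m³/s.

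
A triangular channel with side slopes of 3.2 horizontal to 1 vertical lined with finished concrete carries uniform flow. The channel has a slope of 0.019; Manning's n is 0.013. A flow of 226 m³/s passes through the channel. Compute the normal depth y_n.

y_n = 2.45 m

Manning's equation rearranged: A R^(2/3) = nQ / (1·√S) = 0.013 × 226 / (√0.019) = 21.31.
Try y = 3.08 m: A R^(2/3) = 39.24 — high.
Try y = 1.89 m: A R^(2/3) = 10.67 — low.
Try y = 2.45 m: A R^(2/3) = 21.32 — ≈ 21.31.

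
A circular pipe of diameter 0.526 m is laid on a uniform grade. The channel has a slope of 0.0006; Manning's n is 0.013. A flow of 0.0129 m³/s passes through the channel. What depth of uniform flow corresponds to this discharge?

y_n = 0.124 m

Manning's equation rearranged: A R^(2/3) = nQ / (1·√S) = 0.013 × 0.0129 / (√0.0006) = 0.006846.
Try y = 0.146 m: A R^(2/3) = 0.009459 — high.
Try y = 0.124 m: A R^(2/3) = 0.006849 — matches.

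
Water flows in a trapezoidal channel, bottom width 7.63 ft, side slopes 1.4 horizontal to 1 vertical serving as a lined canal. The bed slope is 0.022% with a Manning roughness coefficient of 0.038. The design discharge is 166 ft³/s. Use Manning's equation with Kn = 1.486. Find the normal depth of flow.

Manning's equation rearranged: A R^(2/3) = nQ / (1.486·√S) = 0.038 × 166 / (1.486 × √0.00022) = 286.2.
Trying y = 8.29 ft: A R^(2/3) = 428.9 — high.
Trying y = 4.92 ft: A R^(2/3) = 145.5 — low.
Trying y = 6.85 ft: A R^(2/3) = 286.3 — matches.

y_n = 6.85 ft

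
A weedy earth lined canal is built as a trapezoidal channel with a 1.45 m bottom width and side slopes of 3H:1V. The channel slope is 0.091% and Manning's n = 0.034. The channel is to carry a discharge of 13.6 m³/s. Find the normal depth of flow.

y_n = 1.99 m

Manning's equation rearranged: A R^(2/3) = nQ / (1·√S) = 0.034 × 13.6 / (√0.00091) = 15.33.
Trying y = 2.26 m: A R^(2/3) = 20.79 — over.
Trying y = 1.53 m: A R^(2/3) = 8.165 — short.
Trying y = 1.99 m: A R^(2/3) = 15.27 — ≈ 15.33.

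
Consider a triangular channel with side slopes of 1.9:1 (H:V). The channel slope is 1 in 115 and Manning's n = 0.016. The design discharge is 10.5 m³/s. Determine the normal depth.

Manning's equation rearranged: A R^(2/3) = nQ / (1·√S) = 0.016 × 10.5 / (√0.008696) = 1.802.
Trying y = 1.43 m: A R^(2/3) = 2.864 — over.
Trying y = 1.08 m: A R^(2/3) = 1.355 — short.
Trying y = 1.2 m: A R^(2/3) = 1.794 — close enough.

y_n = 1.2 m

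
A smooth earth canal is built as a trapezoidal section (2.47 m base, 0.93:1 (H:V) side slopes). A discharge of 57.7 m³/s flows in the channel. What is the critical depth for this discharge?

y_c = 2.73 m

At critical depth, Q² T / (g A³) = 1, i.e. A³/T = Q²/g = 57.7²/9.81 = 339.4.
At y = 2.32 m: A³/T = 182.4 — too small.
At y = 3.14 m: A³/T = 583.4 — too large.
At y = 2.73 m: A³/T = 338.8 — ≈ 339.4.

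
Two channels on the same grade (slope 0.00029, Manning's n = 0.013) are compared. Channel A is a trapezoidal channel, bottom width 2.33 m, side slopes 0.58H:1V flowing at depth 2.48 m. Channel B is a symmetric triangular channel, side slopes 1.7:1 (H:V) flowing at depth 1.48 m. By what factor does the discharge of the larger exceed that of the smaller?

Channel A: With bottom width b = 2.33 m and side slope z = 0.58: A = (b + zy)y = (2.33 + 0.58×2.48)×2.48 = 9.346 m²; P = b + 2y√(1+z²) = 2.33 + 2×2.48×1.156 = 8.064 m. Hydraulic radius R = A/P = 9.346/8.064 = 1.159 m. Q_A = (1/0.013)·9.346·1.159^(2/3)·√0.00029 = 13.51 m³/s.
Channel B: For a triangular section with side slope z = 1.7: A = zy² = 1.7×1.48² = 3.724 m²; P = 2y√(1+z²) = 2×1.48×1.972 = 5.838 m. Hydraulic radius R = A/P = 3.724/5.838 = 0.6378 m. Q_B = (1/0.013)·3.724·0.6378^(2/3)·√0.00029 = 3.614 m³/s.
The larger discharge is 13.51 m³/s and the smaller is 3.614 m³/s; the ratio is 3.74.

3.74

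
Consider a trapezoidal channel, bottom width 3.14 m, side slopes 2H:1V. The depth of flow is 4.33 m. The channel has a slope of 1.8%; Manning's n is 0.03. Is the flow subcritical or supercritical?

With bottom width b = 3.14 m and side slope z = 2: A = (b + zy)y = (3.14 + 2×4.33)×4.33 = 51.09 m²; P = b + 2y√(1+z²) = 3.14 + 2×4.33×2.236 = 22.5 m.
Hydraulic radius R = A/P = 51.09/22.5 = 2.27 m.
V = (1/n) R^(2/3) √S = (1/0.03) × 2.27^(2/3) × √0.018 = 7.725 m/s. Hydraulic depth D_h = A/T = 51.09/20.46 = 2.497 m.
Froude number Fr = V/√(g·D_h) = 7.725/√(9.81×2.497) = 1.56, which is greater than 1, so the flow is supercritical.

supercritical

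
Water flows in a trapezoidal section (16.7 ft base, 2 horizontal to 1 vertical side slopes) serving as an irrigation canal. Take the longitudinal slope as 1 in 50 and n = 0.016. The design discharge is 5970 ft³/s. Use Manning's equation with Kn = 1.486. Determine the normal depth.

y_n = 6.17 ft

Manning's equation rearranged: A R^(2/3) = nQ / (1.486·√S) = 0.016 × 5970 / (1.486 × √0.02) = 454.5.
Trying y = 7.45 ft: A R^(2/3) = 661.2 — over.
Trying y = 5.09 ft: A R^(2/3) = 313.4 — short.
Trying y = 6.17 ft: A R^(2/3) = 454.9 — matches.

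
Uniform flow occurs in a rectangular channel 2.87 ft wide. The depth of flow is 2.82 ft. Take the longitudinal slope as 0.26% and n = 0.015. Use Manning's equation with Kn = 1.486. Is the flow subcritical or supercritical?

Flow area A = b·y = 2.87 × 2.82 = 8.093 ft². Wetted perimeter P = b + 2y = 2.87 + 2×2.82 = 8.51 ft.
Hydraulic radius R = A/P = 8.093/8.51 = 0.951 ft.
V = (1.486/n) R^(2/3) √S = (1.486/0.015) × 0.951^(2/3) × √0.0026 = 4.885 ft/s. Hydraulic depth D_h = A/T = 8.093/2.87 = 2.82 ft.
Froude number Fr = V/√(g·D_h) = 4.885/√(32.2×2.82) = 0.513, which is less than 1, so the flow is subcritical.

subcritical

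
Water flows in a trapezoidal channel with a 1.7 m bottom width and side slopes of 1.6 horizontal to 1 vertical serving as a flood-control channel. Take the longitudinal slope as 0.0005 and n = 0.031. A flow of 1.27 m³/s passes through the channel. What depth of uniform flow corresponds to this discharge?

Manning's equation rearranged: A R^(2/3) = nQ / (1·√S) = 0.031 × 1.27 / (√0.0005) = 1.761.
Trying y = 1.03 m: A R^(2/3) = 2.5 — over.
Trying y = 0.602 m: A R^(2/3) = 0.8757 — short.
Trying y = 0.864 m: A R^(2/3) = 1.759 — matches.

y_n = 0.864 m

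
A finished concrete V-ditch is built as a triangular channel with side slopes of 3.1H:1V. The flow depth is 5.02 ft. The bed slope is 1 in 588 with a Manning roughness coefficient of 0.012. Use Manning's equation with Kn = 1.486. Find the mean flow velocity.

V = 9.13 ft/s

For a triangular section with side slope z = 3.1: A = zy² = 3.1×5.02² = 78.12 ft²; P = 2y√(1+z²) = 2×5.02×3.257 = 32.7 ft.
Hydraulic radius R = A/P = 78.12/32.7 = 2.389 ft.
From Manning's equation, V = (1.486/n) R^(2/3) S^(1/2) = (1.486/0.012) × 2.389^(2/3) × 0.001701^(1/2) = 9.13 ft/s.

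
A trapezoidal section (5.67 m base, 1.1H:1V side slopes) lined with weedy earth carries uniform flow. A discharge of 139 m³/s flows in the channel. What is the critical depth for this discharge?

At critical depth, Q² T / (g A³) = 1, i.e. A³/T = Q²/g = 139²/9.81 = 1970.
Try y = 2.37 m: A³/T = 693.5 — too small.
Try y = 3.45 m: A³/T = 2626 — too large.
Try y = 3.19 m: A³/T = 1979 — matches.

y_c = 3.19 m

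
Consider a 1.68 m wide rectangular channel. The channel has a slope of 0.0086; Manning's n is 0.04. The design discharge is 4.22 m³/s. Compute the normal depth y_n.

Manning's equation rearranged: A R^(2/3) = nQ / (1·√S) = 0.04 × 4.22 / (√0.0086) = 1.82.
Trying y = 1.97 m: A R^(2/3) = 2.325 — high.
Trying y = 1.35 m: A R^(2/3) = 1.462 — low.
Trying y = 1.61 m: A R^(2/3) = 1.82 — ≈ 1.82.

y_n = 1.61 m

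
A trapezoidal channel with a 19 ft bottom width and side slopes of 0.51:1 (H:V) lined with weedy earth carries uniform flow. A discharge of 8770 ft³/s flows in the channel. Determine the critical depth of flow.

y_c = 16.1 ft

At critical depth, Q² T / (g A³) = 1, i.e. A³/T = Q²/g = 8770²/32.2 = 2389000.
At y = 11.5 ft: A³/T = 760800 — too small.
At y = 20.2 ft: A³/T = 5236000 — too large.
At y = 16.1 ft: A³/T = 2374000 — matches.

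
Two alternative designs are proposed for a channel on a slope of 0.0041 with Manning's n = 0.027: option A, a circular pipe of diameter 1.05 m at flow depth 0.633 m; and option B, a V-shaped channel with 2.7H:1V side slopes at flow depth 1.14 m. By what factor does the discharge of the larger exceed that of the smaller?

9.62

Channel A: For a circular section of diameter D = 1.05 m at depth y = 0.633 m, the central angle is θ = 2 arccos(1 − 2y/D) = 3.556 rad. Then A = (D²/8)(θ − sin θ) = 0.5455 m² and P = Dθ/2 = 1.867 m. Hydraulic radius R = A/P = 0.5455/1.867 = 0.2922 m. Q_A = (1/0.027)·0.5455·0.2922^(2/3)·√0.0041 = 0.5697 m³/s.
Channel B: For a triangular section with side slope z = 2.7: A = zy² = 2.7×1.14² = 3.509 m²; P = 2y√(1+z²) = 2×1.14×2.879 = 6.565 m. Hydraulic radius R = A/P = 3.509/6.565 = 0.5345 m. Q_B = (1/0.027)·3.509·0.5345^(2/3)·√0.0041 = 5.481 m³/s.
The larger discharge is 5.481 m³/s and the smaller is 0.5697 m³/s; the ratio is 9.62.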